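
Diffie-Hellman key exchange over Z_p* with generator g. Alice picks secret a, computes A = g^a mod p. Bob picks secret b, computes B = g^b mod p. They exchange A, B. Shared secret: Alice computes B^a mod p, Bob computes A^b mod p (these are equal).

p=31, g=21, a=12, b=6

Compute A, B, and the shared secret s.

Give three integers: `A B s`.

A = 21^12 mod 31  (bits of 12 = 1100)
  bit 0 = 1: r = r^2 * 21 mod 31 = 1^2 * 21 = 1*21 = 21
  bit 1 = 1: r = r^2 * 21 mod 31 = 21^2 * 21 = 7*21 = 23
  bit 2 = 0: r = r^2 mod 31 = 23^2 = 2
  bit 3 = 0: r = r^2 mod 31 = 2^2 = 4
  -> A = 4
B = 21^6 mod 31  (bits of 6 = 110)
  bit 0 = 1: r = r^2 * 21 mod 31 = 1^2 * 21 = 1*21 = 21
  bit 1 = 1: r = r^2 * 21 mod 31 = 21^2 * 21 = 7*21 = 23
  bit 2 = 0: r = r^2 mod 31 = 23^2 = 2
  -> B = 2
s = B^a = 2^12 mod 31  (bits of 12 = 1100)
  bit 0 = 1: r = r^2 * 2 mod 31 = 1^2 * 2 = 1*2 = 2
  bit 1 = 1: r = r^2 * 2 mod 31 = 2^2 * 2 = 4*2 = 8
  bit 2 = 0: r = r^2 mod 31 = 8^2 = 2
  bit 3 = 0: r = r^2 mod 31 = 2^2 = 4
  -> s = B^a = 4

Answer: 4 2 4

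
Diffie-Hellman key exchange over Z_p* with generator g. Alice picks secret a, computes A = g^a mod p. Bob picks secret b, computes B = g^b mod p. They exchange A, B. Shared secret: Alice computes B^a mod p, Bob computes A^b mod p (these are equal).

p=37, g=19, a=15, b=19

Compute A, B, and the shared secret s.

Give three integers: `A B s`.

Answer: 29 18 8

Derivation:
A = 19^15 mod 37  (bits of 15 = 1111)
  bit 0 = 1: r = r^2 * 19 mod 37 = 1^2 * 19 = 1*19 = 19
  bit 1 = 1: r = r^2 * 19 mod 37 = 19^2 * 19 = 28*19 = 14
  bit 2 = 1: r = r^2 * 19 mod 37 = 14^2 * 19 = 11*19 = 24
  bit 3 = 1: r = r^2 * 19 mod 37 = 24^2 * 19 = 21*19 = 29
  -> A = 29
B = 19^19 mod 37  (bits of 19 = 10011)
  bit 0 = 1: r = r^2 * 19 mod 37 = 1^2 * 19 = 1*19 = 19
  bit 1 = 0: r = r^2 mod 37 = 19^2 = 28
  bit 2 = 0: r = r^2 mod 37 = 28^2 = 7
  bit 3 = 1: r = r^2 * 19 mod 37 = 7^2 * 19 = 12*19 = 6
  bit 4 = 1: r = r^2 * 19 mod 37 = 6^2 * 19 = 36*19 = 18
  -> B = 18
s = B^a = 18^15 mod 37  (bits of 15 = 1111)
  bit 0 = 1: r = r^2 * 18 mod 37 = 1^2 * 18 = 1*18 = 18
  bit 1 = 1: r = r^2 * 18 mod 37 = 18^2 * 18 = 28*18 = 23
  bit 2 = 1: r = r^2 * 18 mod 37 = 23^2 * 18 = 11*18 = 13
  bit 3 = 1: r = r^2 * 18 mod 37 = 13^2 * 18 = 21*18 = 8
  -> s = B^a = 8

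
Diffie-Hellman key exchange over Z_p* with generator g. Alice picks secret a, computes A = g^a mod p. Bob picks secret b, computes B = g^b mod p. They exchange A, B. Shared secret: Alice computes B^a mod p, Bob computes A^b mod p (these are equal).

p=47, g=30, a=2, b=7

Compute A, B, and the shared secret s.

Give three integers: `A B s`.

Answer: 7 44 9

Derivation:
A = 30^2 mod 47  (bits of 2 = 10)
  bit 0 = 1: r = r^2 * 30 mod 47 = 1^2 * 30 = 1*30 = 30
  bit 1 = 0: r = r^2 mod 47 = 30^2 = 7
  -> A = 7
B = 30^7 mod 47  (bits of 7 = 111)
  bit 0 = 1: r = r^2 * 30 mod 47 = 1^2 * 30 = 1*30 = 30
  bit 1 = 1: r = r^2 * 30 mod 47 = 30^2 * 30 = 7*30 = 22
  bit 2 = 1: r = r^2 * 30 mod 47 = 22^2 * 30 = 14*30 = 44
  -> B = 44
s = B^a = 44^2 mod 47  (bits of 2 = 10)
  bit 0 = 1: r = r^2 * 44 mod 47 = 1^2 * 44 = 1*44 = 44
  bit 1 = 0: r = r^2 mod 47 = 44^2 = 9
  -> s = B^a = 9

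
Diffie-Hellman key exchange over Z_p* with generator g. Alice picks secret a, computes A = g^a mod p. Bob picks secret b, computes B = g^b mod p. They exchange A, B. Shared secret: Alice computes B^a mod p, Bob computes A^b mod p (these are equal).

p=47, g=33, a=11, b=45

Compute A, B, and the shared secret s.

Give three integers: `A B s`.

A = 33^11 mod 47  (bits of 11 = 1011)
  bit 0 = 1: r = r^2 * 33 mod 47 = 1^2 * 33 = 1*33 = 33
  bit 1 = 0: r = r^2 mod 47 = 33^2 = 8
  bit 2 = 1: r = r^2 * 33 mod 47 = 8^2 * 33 = 17*33 = 44
  bit 3 = 1: r = r^2 * 33 mod 47 = 44^2 * 33 = 9*33 = 15
  -> A = 15
B = 33^45 mod 47  (bits of 45 = 101101)
  bit 0 = 1: r = r^2 * 33 mod 47 = 1^2 * 33 = 1*33 = 33
  bit 1 = 0: r = r^2 mod 47 = 33^2 = 8
  bit 2 = 1: r = r^2 * 33 mod 47 = 8^2 * 33 = 17*33 = 44
  bit 3 = 1: r = r^2 * 33 mod 47 = 44^2 * 33 = 9*33 = 15
  bit 4 = 0: r = r^2 mod 47 = 15^2 = 37
  bit 5 = 1: r = r^2 * 33 mod 47 = 37^2 * 33 = 6*33 = 10
  -> B = 10
s = B^a = 10^11 mod 47  (bits of 11 = 1011)
  bit 0 = 1: r = r^2 * 10 mod 47 = 1^2 * 10 = 1*10 = 10
  bit 1 = 0: r = r^2 mod 47 = 10^2 = 6
  bit 2 = 1: r = r^2 * 10 mod 47 = 6^2 * 10 = 36*10 = 31
  bit 3 = 1: r = r^2 * 10 mod 47 = 31^2 * 10 = 21*10 = 22
  -> s = B^a = 22

Answer: 15 10 22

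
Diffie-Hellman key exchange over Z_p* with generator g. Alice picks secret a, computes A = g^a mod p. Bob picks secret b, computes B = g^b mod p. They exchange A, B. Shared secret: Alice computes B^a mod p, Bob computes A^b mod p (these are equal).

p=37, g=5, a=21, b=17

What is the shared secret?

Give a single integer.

A = 5^21 mod 37  (bits of 21 = 10101)
  bit 0 = 1: r = r^2 * 5 mod 37 = 1^2 * 5 = 1*5 = 5
  bit 1 = 0: r = r^2 mod 37 = 5^2 = 25
  bit 2 = 1: r = r^2 * 5 mod 37 = 25^2 * 5 = 33*5 = 17
  bit 3 = 0: r = r^2 mod 37 = 17^2 = 30
  bit 4 = 1: r = r^2 * 5 mod 37 = 30^2 * 5 = 12*5 = 23
  -> A = 23
B = 5^17 mod 37  (bits of 17 = 10001)
  bit 0 = 1: r = r^2 * 5 mod 37 = 1^2 * 5 = 1*5 = 5
  bit 1 = 0: r = r^2 mod 37 = 5^2 = 25
  bit 2 = 0: r = r^2 mod 37 = 25^2 = 33
  bit 3 = 0: r = r^2 mod 37 = 33^2 = 16
  bit 4 = 1: r = r^2 * 5 mod 37 = 16^2 * 5 = 34*5 = 22
  -> B = 22
s = B^a = 22^21 mod 37  (bits of 21 = 10101)
  bit 0 = 1: r = r^2 * 22 mod 37 = 1^2 * 22 = 1*22 = 22
  bit 1 = 0: r = r^2 mod 37 = 22^2 = 3
  bit 2 = 1: r = r^2 * 22 mod 37 = 3^2 * 22 = 9*22 = 13
  bit 3 = 0: r = r^2 mod 37 = 13^2 = 21
  bit 4 = 1: r = r^2 * 22 mod 37 = 21^2 * 22 = 34*22 = 8
  -> s = B^a = 8

Answer: 8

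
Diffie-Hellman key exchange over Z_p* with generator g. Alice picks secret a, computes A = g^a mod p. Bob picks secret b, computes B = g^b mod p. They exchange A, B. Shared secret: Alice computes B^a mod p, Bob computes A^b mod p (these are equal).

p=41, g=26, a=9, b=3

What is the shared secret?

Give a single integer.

Answer: 34

Derivation:
A = 26^9 mod 41  (bits of 9 = 1001)
  bit 0 = 1: r = r^2 * 26 mod 41 = 1^2 * 26 = 1*26 = 26
  bit 1 = 0: r = r^2 mod 41 = 26^2 = 20
  bit 2 = 0: r = r^2 mod 41 = 20^2 = 31
  bit 3 = 1: r = r^2 * 26 mod 41 = 31^2 * 26 = 18*26 = 17
  -> A = 17
B = 26^3 mod 41  (bits of 3 = 11)
  bit 0 = 1: r = r^2 * 26 mod 41 = 1^2 * 26 = 1*26 = 26
  bit 1 = 1: r = r^2 * 26 mod 41 = 26^2 * 26 = 20*26 = 28
  -> B = 28
s = B^a = 28^9 mod 41  (bits of 9 = 1001)
  bit 0 = 1: r = r^2 * 28 mod 41 = 1^2 * 28 = 1*28 = 28
  bit 1 = 0: r = r^2 mod 41 = 28^2 = 5
  bit 2 = 0: r = r^2 mod 41 = 5^2 = 25
  bit 3 = 1: r = r^2 * 28 mod 41 = 25^2 * 28 = 10*28 = 34
  -> s = B^a = 34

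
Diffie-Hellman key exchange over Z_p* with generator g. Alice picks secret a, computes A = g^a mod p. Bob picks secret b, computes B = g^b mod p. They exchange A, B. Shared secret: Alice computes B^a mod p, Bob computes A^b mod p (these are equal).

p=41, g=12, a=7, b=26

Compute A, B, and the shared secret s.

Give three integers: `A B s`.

A = 12^7 mod 41  (bits of 7 = 111)
  bit 0 = 1: r = r^2 * 12 mod 41 = 1^2 * 12 = 1*12 = 12
  bit 1 = 1: r = r^2 * 12 mod 41 = 12^2 * 12 = 21*12 = 6
  bit 2 = 1: r = r^2 * 12 mod 41 = 6^2 * 12 = 36*12 = 22
  -> A = 22
B = 12^26 mod 41  (bits of 26 = 11010)
  bit 0 = 1: r = r^2 * 12 mod 41 = 1^2 * 12 = 1*12 = 12
  bit 1 = 1: r = r^2 * 12 mod 41 = 12^2 * 12 = 21*12 = 6
  bit 2 = 0: r = r^2 mod 41 = 6^2 = 36
  bit 3 = 1: r = r^2 * 12 mod 41 = 36^2 * 12 = 25*12 = 13
  bit 4 = 0: r = r^2 mod 41 = 13^2 = 5
  -> B = 5
s = B^a = 5^7 mod 41  (bits of 7 = 111)
  bit 0 = 1: r = r^2 * 5 mod 41 = 1^2 * 5 = 1*5 = 5
  bit 1 = 1: r = r^2 * 5 mod 41 = 5^2 * 5 = 25*5 = 2
  bit 2 = 1: r = r^2 * 5 mod 41 = 2^2 * 5 = 4*5 = 20
  -> s = B^a = 20

Answer: 22 5 20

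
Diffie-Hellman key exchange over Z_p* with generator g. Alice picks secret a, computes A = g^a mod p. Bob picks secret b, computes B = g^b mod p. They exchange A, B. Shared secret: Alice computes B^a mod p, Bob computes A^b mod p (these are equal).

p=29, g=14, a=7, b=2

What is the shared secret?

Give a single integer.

Answer: 28

Derivation:
A = 14^7 mod 29  (bits of 7 = 111)
  bit 0 = 1: r = r^2 * 14 mod 29 = 1^2 * 14 = 1*14 = 14
  bit 1 = 1: r = r^2 * 14 mod 29 = 14^2 * 14 = 22*14 = 18
  bit 2 = 1: r = r^2 * 14 mod 29 = 18^2 * 14 = 5*14 = 12
  -> A = 12
B = 14^2 mod 29  (bits of 2 = 10)
  bit 0 = 1: r = r^2 * 14 mod 29 = 1^2 * 14 = 1*14 = 14
  bit 1 = 0: r = r^2 mod 29 = 14^2 = 22
  -> B = 22
s = B^a = 22^7 mod 29  (bits of 7 = 111)
  bit 0 = 1: r = r^2 * 22 mod 29 = 1^2 * 22 = 1*22 = 22
  bit 1 = 1: r = r^2 * 22 mod 29 = 22^2 * 22 = 20*22 = 5
  bit 2 = 1: r = r^2 * 22 mod 29 = 5^2 * 22 = 25*22 = 28
  -> s = B^a = 28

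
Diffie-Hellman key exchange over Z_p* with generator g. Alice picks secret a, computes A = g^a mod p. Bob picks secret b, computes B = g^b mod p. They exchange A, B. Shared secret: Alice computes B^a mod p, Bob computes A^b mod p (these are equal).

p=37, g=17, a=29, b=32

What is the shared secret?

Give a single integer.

A = 17^29 mod 37  (bits of 29 = 11101)
  bit 0 = 1: r = r^2 * 17 mod 37 = 1^2 * 17 = 1*17 = 17
  bit 1 = 1: r = r^2 * 17 mod 37 = 17^2 * 17 = 30*17 = 29
  bit 2 = 1: r = r^2 * 17 mod 37 = 29^2 * 17 = 27*17 = 15
  bit 3 = 0: r = r^2 mod 37 = 15^2 = 3
  bit 4 = 1: r = r^2 * 17 mod 37 = 3^2 * 17 = 9*17 = 5
  -> A = 5
B = 17^32 mod 37  (bits of 32 = 100000)
  bit 0 = 1: r = r^2 * 17 mod 37 = 1^2 * 17 = 1*17 = 17
  bit 1 = 0: r = r^2 mod 37 = 17^2 = 30
  bit 2 = 0: r = r^2 mod 37 = 30^2 = 12
  bit 3 = 0: r = r^2 mod 37 = 12^2 = 33
  bit 4 = 0: r = r^2 mod 37 = 33^2 = 16
  bit 5 = 0: r = r^2 mod 37 = 16^2 = 34
  -> B = 34
s = B^a = 34^29 mod 37  (bits of 29 = 11101)
  bit 0 = 1: r = r^2 * 34 mod 37 = 1^2 * 34 = 1*34 = 34
  bit 1 = 1: r = r^2 * 34 mod 37 = 34^2 * 34 = 9*34 = 10
  bit 2 = 1: r = r^2 * 34 mod 37 = 10^2 * 34 = 26*34 = 33
  bit 3 = 0: r = r^2 mod 37 = 33^2 = 16
  bit 4 = 1: r = r^2 * 34 mod 37 = 16^2 * 34 = 34*34 = 9
  -> s = B^a = 9

Answer: 9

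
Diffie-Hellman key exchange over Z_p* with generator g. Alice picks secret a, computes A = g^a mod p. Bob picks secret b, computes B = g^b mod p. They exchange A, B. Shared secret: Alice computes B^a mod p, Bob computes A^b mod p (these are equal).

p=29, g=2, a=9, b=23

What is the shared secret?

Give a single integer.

A = 2^9 mod 29  (bits of 9 = 1001)
  bit 0 = 1: r = r^2 * 2 mod 29 = 1^2 * 2 = 1*2 = 2
  bit 1 = 0: r = r^2 mod 29 = 2^2 = 4
  bit 2 = 0: r = r^2 mod 29 = 4^2 = 16
  bit 3 = 1: r = r^2 * 2 mod 29 = 16^2 * 2 = 24*2 = 19
  -> A = 19
B = 2^23 mod 29  (bits of 23 = 10111)
  bit 0 = 1: r = r^2 * 2 mod 29 = 1^2 * 2 = 1*2 = 2
  bit 1 = 0: r = r^2 mod 29 = 2^2 = 4
  bit 2 = 1: r = r^2 * 2 mod 29 = 4^2 * 2 = 16*2 = 3
  bit 3 = 1: r = r^2 * 2 mod 29 = 3^2 * 2 = 9*2 = 18
  bit 4 = 1: r = r^2 * 2 mod 29 = 18^2 * 2 = 5*2 = 10
  -> B = 10
s = B^a = 10^9 mod 29  (bits of 9 = 1001)
  bit 0 = 1: r = r^2 * 10 mod 29 = 1^2 * 10 = 1*10 = 10
  bit 1 = 0: r = r^2 mod 29 = 10^2 = 13
  bit 2 = 0: r = r^2 mod 29 = 13^2 = 24
  bit 3 = 1: r = r^2 * 10 mod 29 = 24^2 * 10 = 25*10 = 18
  -> s = B^a = 18

Answer: 18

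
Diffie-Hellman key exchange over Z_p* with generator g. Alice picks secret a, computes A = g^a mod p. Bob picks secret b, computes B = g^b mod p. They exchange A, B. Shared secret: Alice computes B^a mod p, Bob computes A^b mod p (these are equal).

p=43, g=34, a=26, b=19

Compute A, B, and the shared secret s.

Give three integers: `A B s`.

A = 34^26 mod 43  (bits of 26 = 11010)
  bit 0 = 1: r = r^2 * 34 mod 43 = 1^2 * 34 = 1*34 = 34
  bit 1 = 1: r = r^2 * 34 mod 43 = 34^2 * 34 = 38*34 = 2
  bit 2 = 0: r = r^2 mod 43 = 2^2 = 4
  bit 3 = 1: r = r^2 * 34 mod 43 = 4^2 * 34 = 16*34 = 28
  bit 4 = 0: r = r^2 mod 43 = 28^2 = 10
  -> A = 10
B = 34^19 mod 43  (bits of 19 = 10011)
  bit 0 = 1: r = r^2 * 34 mod 43 = 1^2 * 34 = 1*34 = 34
  bit 1 = 0: r = r^2 mod 43 = 34^2 = 38
  bit 2 = 0: r = r^2 mod 43 = 38^2 = 25
  bit 3 = 1: r = r^2 * 34 mod 43 = 25^2 * 34 = 23*34 = 8
  bit 4 = 1: r = r^2 * 34 mod 43 = 8^2 * 34 = 21*34 = 26
  -> B = 26
s = B^a = 26^26 mod 43  (bits of 26 = 11010)
  bit 0 = 1: r = r^2 * 26 mod 43 = 1^2 * 26 = 1*26 = 26
  bit 1 = 1: r = r^2 * 26 mod 43 = 26^2 * 26 = 31*26 = 32
  bit 2 = 0: r = r^2 mod 43 = 32^2 = 35
  bit 3 = 1: r = r^2 * 26 mod 43 = 35^2 * 26 = 21*26 = 30
  bit 4 = 0: r = r^2 mod 43 = 30^2 = 40
  -> s = B^a = 40

Answer: 10 26 40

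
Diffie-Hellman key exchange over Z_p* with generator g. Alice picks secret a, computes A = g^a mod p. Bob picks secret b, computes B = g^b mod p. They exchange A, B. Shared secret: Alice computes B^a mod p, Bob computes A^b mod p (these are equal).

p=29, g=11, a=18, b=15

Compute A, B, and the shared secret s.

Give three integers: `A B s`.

Answer: 4 18 4

Derivation:
A = 11^18 mod 29  (bits of 18 = 10010)
  bit 0 = 1: r = r^2 * 11 mod 29 = 1^2 * 11 = 1*11 = 11
  bit 1 = 0: r = r^2 mod 29 = 11^2 = 5
  bit 2 = 0: r = r^2 mod 29 = 5^2 = 25
  bit 3 = 1: r = r^2 * 11 mod 29 = 25^2 * 11 = 16*11 = 2
  bit 4 = 0: r = r^2 mod 29 = 2^2 = 4
  -> A = 4
B = 11^15 mod 29  (bits of 15 = 1111)
  bit 0 = 1: r = r^2 * 11 mod 29 = 1^2 * 11 = 1*11 = 11
  bit 1 = 1: r = r^2 * 11 mod 29 = 11^2 * 11 = 5*11 = 26
  bit 2 = 1: r = r^2 * 11 mod 29 = 26^2 * 11 = 9*11 = 12
  bit 3 = 1: r = r^2 * 11 mod 29 = 12^2 * 11 = 28*11 = 18
  -> B = 18
s = B^a = 18^18 mod 29  (bits of 18 = 10010)
  bit 0 = 1: r = r^2 * 18 mod 29 = 1^2 * 18 = 1*18 = 18
  bit 1 = 0: r = r^2 mod 29 = 18^2 = 5
  bit 2 = 0: r = r^2 mod 29 = 5^2 = 25
  bit 3 = 1: r = r^2 * 18 mod 29 = 25^2 * 18 = 16*18 = 27
  bit 4 = 0: r = r^2 mod 29 = 27^2 = 4
  -> s = B^a = 4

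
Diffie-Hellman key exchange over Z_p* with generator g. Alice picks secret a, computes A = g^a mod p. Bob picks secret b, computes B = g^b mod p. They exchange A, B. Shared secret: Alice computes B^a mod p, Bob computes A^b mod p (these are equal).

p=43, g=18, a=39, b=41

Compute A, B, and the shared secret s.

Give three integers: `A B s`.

A = 18^39 mod 43  (bits of 39 = 100111)
  bit 0 = 1: r = r^2 * 18 mod 43 = 1^2 * 18 = 1*18 = 18
  bit 1 = 0: r = r^2 mod 43 = 18^2 = 23
  bit 2 = 0: r = r^2 mod 43 = 23^2 = 13
  bit 3 = 1: r = r^2 * 18 mod 43 = 13^2 * 18 = 40*18 = 32
  bit 4 = 1: r = r^2 * 18 mod 43 = 32^2 * 18 = 35*18 = 28
  bit 5 = 1: r = r^2 * 18 mod 43 = 28^2 * 18 = 10*18 = 8
  -> A = 8
B = 18^41 mod 43  (bits of 41 = 101001)
  bit 0 = 1: r = r^2 * 18 mod 43 = 1^2 * 18 = 1*18 = 18
  bit 1 = 0: r = r^2 mod 43 = 18^2 = 23
  bit 2 = 1: r = r^2 * 18 mod 43 = 23^2 * 18 = 13*18 = 19
  bit 3 = 0: r = r^2 mod 43 = 19^2 = 17
  bit 4 = 0: r = r^2 mod 43 = 17^2 = 31
  bit 5 = 1: r = r^2 * 18 mod 43 = 31^2 * 18 = 15*18 = 12
  -> B = 12
s = B^a = 12^39 mod 43  (bits of 39 = 100111)
  bit 0 = 1: r = r^2 * 12 mod 43 = 1^2 * 12 = 1*12 = 12
  bit 1 = 0: r = r^2 mod 43 = 12^2 = 15
  bit 2 = 0: r = r^2 mod 43 = 15^2 = 10
  bit 3 = 1: r = r^2 * 12 mod 43 = 10^2 * 12 = 14*12 = 39
  bit 4 = 1: r = r^2 * 12 mod 43 = 39^2 * 12 = 16*12 = 20
  bit 5 = 1: r = r^2 * 12 mod 43 = 20^2 * 12 = 13*12 = 27
  -> s = B^a = 27

Answer: 8 12 27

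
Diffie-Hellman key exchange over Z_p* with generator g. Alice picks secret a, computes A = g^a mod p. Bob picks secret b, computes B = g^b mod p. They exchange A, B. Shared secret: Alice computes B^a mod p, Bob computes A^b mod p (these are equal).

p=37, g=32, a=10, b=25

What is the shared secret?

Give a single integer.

Answer: 3

Derivation:
A = 32^10 mod 37  (bits of 10 = 1010)
  bit 0 = 1: r = r^2 * 32 mod 37 = 1^2 * 32 = 1*32 = 32
  bit 1 = 0: r = r^2 mod 37 = 32^2 = 25
  bit 2 = 1: r = r^2 * 32 mod 37 = 25^2 * 32 = 33*32 = 20
  bit 3 = 0: r = r^2 mod 37 = 20^2 = 30
  -> A = 30
B = 32^25 mod 37  (bits of 25 = 11001)
  bit 0 = 1: r = r^2 * 32 mod 37 = 1^2 * 32 = 1*32 = 32
  bit 1 = 1: r = r^2 * 32 mod 37 = 32^2 * 32 = 25*32 = 23
  bit 2 = 0: r = r^2 mod 37 = 23^2 = 11
  bit 3 = 0: r = r^2 mod 37 = 11^2 = 10
  bit 4 = 1: r = r^2 * 32 mod 37 = 10^2 * 32 = 26*32 = 18
  -> B = 18
s = B^a = 18^10 mod 37  (bits of 10 = 1010)
  bit 0 = 1: r = r^2 * 18 mod 37 = 1^2 * 18 = 1*18 = 18
  bit 1 = 0: r = r^2 mod 37 = 18^2 = 28
  bit 2 = 1: r = r^2 * 18 mod 37 = 28^2 * 18 = 7*18 = 15
  bit 3 = 0: r = r^2 mod 37 = 15^2 = 3
  -> s = B^a = 3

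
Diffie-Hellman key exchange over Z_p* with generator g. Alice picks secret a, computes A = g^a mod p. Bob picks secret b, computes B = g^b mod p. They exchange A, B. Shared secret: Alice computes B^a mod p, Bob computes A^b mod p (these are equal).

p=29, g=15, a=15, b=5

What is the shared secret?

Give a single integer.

A = 15^15 mod 29  (bits of 15 = 1111)
  bit 0 = 1: r = r^2 * 15 mod 29 = 1^2 * 15 = 1*15 = 15
  bit 1 = 1: r = r^2 * 15 mod 29 = 15^2 * 15 = 22*15 = 11
  bit 2 = 1: r = r^2 * 15 mod 29 = 11^2 * 15 = 5*15 = 17
  bit 3 = 1: r = r^2 * 15 mod 29 = 17^2 * 15 = 28*15 = 14
  -> A = 14
B = 15^5 mod 29  (bits of 5 = 101)
  bit 0 = 1: r = r^2 * 15 mod 29 = 1^2 * 15 = 1*15 = 15
  bit 1 = 0: r = r^2 mod 29 = 15^2 = 22
  bit 2 = 1: r = r^2 * 15 mod 29 = 22^2 * 15 = 20*15 = 10
  -> B = 10
s = B^a = 10^15 mod 29  (bits of 15 = 1111)
  bit 0 = 1: r = r^2 * 10 mod 29 = 1^2 * 10 = 1*10 = 10
  bit 1 = 1: r = r^2 * 10 mod 29 = 10^2 * 10 = 13*10 = 14
  bit 2 = 1: r = r^2 * 10 mod 29 = 14^2 * 10 = 22*10 = 17
  bit 3 = 1: r = r^2 * 10 mod 29 = 17^2 * 10 = 28*10 = 19
  -> s = B^a = 19

Answer: 19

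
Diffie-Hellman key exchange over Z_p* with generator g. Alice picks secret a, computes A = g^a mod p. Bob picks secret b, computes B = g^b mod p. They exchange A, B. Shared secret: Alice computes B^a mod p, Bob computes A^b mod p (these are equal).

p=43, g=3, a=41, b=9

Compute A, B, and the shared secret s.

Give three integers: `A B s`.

A = 3^41 mod 43  (bits of 41 = 101001)
  bit 0 = 1: r = r^2 * 3 mod 43 = 1^2 * 3 = 1*3 = 3
  bit 1 = 0: r = r^2 mod 43 = 3^2 = 9
  bit 2 = 1: r = r^2 * 3 mod 43 = 9^2 * 3 = 38*3 = 28
  bit 3 = 0: r = r^2 mod 43 = 28^2 = 10
  bit 4 = 0: r = r^2 mod 43 = 10^2 = 14
  bit 5 = 1: r = r^2 * 3 mod 43 = 14^2 * 3 = 24*3 = 29
  -> A = 29
B = 3^9 mod 43  (bits of 9 = 1001)
  bit 0 = 1: r = r^2 * 3 mod 43 = 1^2 * 3 = 1*3 = 3
  bit 1 = 0: r = r^2 mod 43 = 3^2 = 9
  bit 2 = 0: r = r^2 mod 43 = 9^2 = 38
  bit 3 = 1: r = r^2 * 3 mod 43 = 38^2 * 3 = 25*3 = 32
  -> B = 32
s = B^a = 32^41 mod 43  (bits of 41 = 101001)
  bit 0 = 1: r = r^2 * 32 mod 43 = 1^2 * 32 = 1*32 = 32
  bit 1 = 0: r = r^2 mod 43 = 32^2 = 35
  bit 2 = 1: r = r^2 * 32 mod 43 = 35^2 * 32 = 21*32 = 27
  bit 3 = 0: r = r^2 mod 43 = 27^2 = 41
  bit 4 = 0: r = r^2 mod 43 = 41^2 = 4
  bit 5 = 1: r = r^2 * 32 mod 43 = 4^2 * 32 = 16*32 = 39
  -> s = B^a = 39

Answer: 29 32 39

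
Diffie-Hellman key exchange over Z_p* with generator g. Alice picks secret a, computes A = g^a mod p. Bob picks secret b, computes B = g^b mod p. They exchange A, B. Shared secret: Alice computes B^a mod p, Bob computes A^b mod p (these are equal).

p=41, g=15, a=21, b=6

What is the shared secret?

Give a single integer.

A = 15^21 mod 41  (bits of 21 = 10101)
  bit 0 = 1: r = r^2 * 15 mod 41 = 1^2 * 15 = 1*15 = 15
  bit 1 = 0: r = r^2 mod 41 = 15^2 = 20
  bit 2 = 1: r = r^2 * 15 mod 41 = 20^2 * 15 = 31*15 = 14
  bit 3 = 0: r = r^2 mod 41 = 14^2 = 32
  bit 4 = 1: r = r^2 * 15 mod 41 = 32^2 * 15 = 40*15 = 26
  -> A = 26
B = 15^6 mod 41  (bits of 6 = 110)
  bit 0 = 1: r = r^2 * 15 mod 41 = 1^2 * 15 = 1*15 = 15
  bit 1 = 1: r = r^2 * 15 mod 41 = 15^2 * 15 = 20*15 = 13
  bit 2 = 0: r = r^2 mod 41 = 13^2 = 5
  -> B = 5
s = B^a = 5^21 mod 41  (bits of 21 = 10101)
  bit 0 = 1: r = r^2 * 5 mod 41 = 1^2 * 5 = 1*5 = 5
  bit 1 = 0: r = r^2 mod 41 = 5^2 = 25
  bit 2 = 1: r = r^2 * 5 mod 41 = 25^2 * 5 = 10*5 = 9
  bit 3 = 0: r = r^2 mod 41 = 9^2 = 40
  bit 4 = 1: r = r^2 * 5 mod 41 = 40^2 * 5 = 1*5 = 5
  -> s = B^a = 5

Answer: 5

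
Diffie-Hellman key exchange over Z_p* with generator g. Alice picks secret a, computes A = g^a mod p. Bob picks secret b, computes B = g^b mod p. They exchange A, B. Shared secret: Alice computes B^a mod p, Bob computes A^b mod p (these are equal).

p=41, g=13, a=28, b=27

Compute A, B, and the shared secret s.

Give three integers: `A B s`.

A = 13^28 mod 41  (bits of 28 = 11100)
  bit 0 = 1: r = r^2 * 13 mod 41 = 1^2 * 13 = 1*13 = 13
  bit 1 = 1: r = r^2 * 13 mod 41 = 13^2 * 13 = 5*13 = 24
  bit 2 = 1: r = r^2 * 13 mod 41 = 24^2 * 13 = 2*13 = 26
  bit 3 = 0: r = r^2 mod 41 = 26^2 = 20
  bit 4 = 0: r = r^2 mod 41 = 20^2 = 31
  -> A = 31
B = 13^27 mod 41  (bits of 27 = 11011)
  bit 0 = 1: r = r^2 * 13 mod 41 = 1^2 * 13 = 1*13 = 13
  bit 1 = 1: r = r^2 * 13 mod 41 = 13^2 * 13 = 5*13 = 24
  bit 2 = 0: r = r^2 mod 41 = 24^2 = 2
  bit 3 = 1: r = r^2 * 13 mod 41 = 2^2 * 13 = 4*13 = 11
  bit 4 = 1: r = r^2 * 13 mod 41 = 11^2 * 13 = 39*13 = 15
  -> B = 15
s = B^a = 15^28 mod 41  (bits of 28 = 11100)
  bit 0 = 1: r = r^2 * 15 mod 41 = 1^2 * 15 = 1*15 = 15
  bit 1 = 1: r = r^2 * 15 mod 41 = 15^2 * 15 = 20*15 = 13
  bit 2 = 1: r = r^2 * 15 mod 41 = 13^2 * 15 = 5*15 = 34
  bit 3 = 0: r = r^2 mod 41 = 34^2 = 8
  bit 4 = 0: r = r^2 mod 41 = 8^2 = 23
  -> s = B^a = 23

Answer: 31 15 23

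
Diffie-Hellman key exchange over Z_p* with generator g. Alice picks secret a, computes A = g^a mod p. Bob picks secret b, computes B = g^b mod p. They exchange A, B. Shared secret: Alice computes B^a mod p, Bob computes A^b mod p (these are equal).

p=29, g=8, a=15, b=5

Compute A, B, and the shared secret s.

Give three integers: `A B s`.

Answer: 21 27 2

Derivation:
A = 8^15 mod 29  (bits of 15 = 1111)
  bit 0 = 1: r = r^2 * 8 mod 29 = 1^2 * 8 = 1*8 = 8
  bit 1 = 1: r = r^2 * 8 mod 29 = 8^2 * 8 = 6*8 = 19
  bit 2 = 1: r = r^2 * 8 mod 29 = 19^2 * 8 = 13*8 = 17
  bit 3 = 1: r = r^2 * 8 mod 29 = 17^2 * 8 = 28*8 = 21
  -> A = 21
B = 8^5 mod 29  (bits of 5 = 101)
  bit 0 = 1: r = r^2 * 8 mod 29 = 1^2 * 8 = 1*8 = 8
  bit 1 = 0: r = r^2 mod 29 = 8^2 = 6
  bit 2 = 1: r = r^2 * 8 mod 29 = 6^2 * 8 = 7*8 = 27
  -> B = 27
s = B^a = 27^15 mod 29  (bits of 15 = 1111)
  bit 0 = 1: r = r^2 * 27 mod 29 = 1^2 * 27 = 1*27 = 27
  bit 1 = 1: r = r^2 * 27 mod 29 = 27^2 * 27 = 4*27 = 21
  bit 2 = 1: r = r^2 * 27 mod 29 = 21^2 * 27 = 6*27 = 17
  bit 3 = 1: r = r^2 * 27 mod 29 = 17^2 * 27 = 28*27 = 2
  -> s = B^a = 2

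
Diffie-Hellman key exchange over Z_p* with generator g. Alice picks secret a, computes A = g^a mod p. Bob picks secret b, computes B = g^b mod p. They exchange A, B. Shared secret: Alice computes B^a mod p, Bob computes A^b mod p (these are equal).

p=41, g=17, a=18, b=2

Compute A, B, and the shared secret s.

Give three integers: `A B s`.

Answer: 20 2 31

Derivation:
A = 17^18 mod 41  (bits of 18 = 10010)
  bit 0 = 1: r = r^2 * 17 mod 41 = 1^2 * 17 = 1*17 = 17
  bit 1 = 0: r = r^2 mod 41 = 17^2 = 2
  bit 2 = 0: r = r^2 mod 41 = 2^2 = 4
  bit 3 = 1: r = r^2 * 17 mod 41 = 4^2 * 17 = 16*17 = 26
  bit 4 = 0: r = r^2 mod 41 = 26^2 = 20
  -> A = 20
B = 17^2 mod 41  (bits of 2 = 10)
  bit 0 = 1: r = r^2 * 17 mod 41 = 1^2 * 17 = 1*17 = 17
  bit 1 = 0: r = r^2 mod 41 = 17^2 = 2
  -> B = 2
s = B^a = 2^18 mod 41  (bits of 18 = 10010)
  bit 0 = 1: r = r^2 * 2 mod 41 = 1^2 * 2 = 1*2 = 2
  bit 1 = 0: r = r^2 mod 41 = 2^2 = 4
  bit 2 = 0: r = r^2 mod 41 = 4^2 = 16
  bit 3 = 1: r = r^2 * 2 mod 41 = 16^2 * 2 = 10*2 = 20
  bit 4 = 0: r = r^2 mod 41 = 20^2 = 31
  -> s = B^a = 31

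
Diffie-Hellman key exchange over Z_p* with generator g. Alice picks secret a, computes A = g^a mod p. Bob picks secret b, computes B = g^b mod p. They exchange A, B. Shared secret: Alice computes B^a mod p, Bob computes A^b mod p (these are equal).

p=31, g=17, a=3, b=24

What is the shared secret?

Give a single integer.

Answer: 2

Derivation:
A = 17^3 mod 31  (bits of 3 = 11)
  bit 0 = 1: r = r^2 * 17 mod 31 = 1^2 * 17 = 1*17 = 17
  bit 1 = 1: r = r^2 * 17 mod 31 = 17^2 * 17 = 10*17 = 15
  -> A = 15
B = 17^24 mod 31  (bits of 24 = 11000)
  bit 0 = 1: r = r^2 * 17 mod 31 = 1^2 * 17 = 1*17 = 17
  bit 1 = 1: r = r^2 * 17 mod 31 = 17^2 * 17 = 10*17 = 15
  bit 2 = 0: r = r^2 mod 31 = 15^2 = 8
  bit 3 = 0: r = r^2 mod 31 = 8^2 = 2
  bit 4 = 0: r = r^2 mod 31 = 2^2 = 4
  -> B = 4
s = B^a = 4^3 mod 31  (bits of 3 = 11)
  bit 0 = 1: r = r^2 * 4 mod 31 = 1^2 * 4 = 1*4 = 4
  bit 1 = 1: r = r^2 * 4 mod 31 = 4^2 * 4 = 16*4 = 2
  -> s = B^a = 2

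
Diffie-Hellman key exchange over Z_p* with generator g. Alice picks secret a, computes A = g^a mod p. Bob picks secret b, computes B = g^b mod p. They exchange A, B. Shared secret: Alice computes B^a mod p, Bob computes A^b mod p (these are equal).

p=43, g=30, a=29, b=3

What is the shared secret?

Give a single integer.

Answer: 39

Derivation:
A = 30^29 mod 43  (bits of 29 = 11101)
  bit 0 = 1: r = r^2 * 30 mod 43 = 1^2 * 30 = 1*30 = 30
  bit 1 = 1: r = r^2 * 30 mod 43 = 30^2 * 30 = 40*30 = 39
  bit 2 = 1: r = r^2 * 30 mod 43 = 39^2 * 30 = 16*30 = 7
  bit 3 = 0: r = r^2 mod 43 = 7^2 = 6
  bit 4 = 1: r = r^2 * 30 mod 43 = 6^2 * 30 = 36*30 = 5
  -> A = 5
B = 30^3 mod 43  (bits of 3 = 11)
  bit 0 = 1: r = r^2 * 30 mod 43 = 1^2 * 30 = 1*30 = 30
  bit 1 = 1: r = r^2 * 30 mod 43 = 30^2 * 30 = 40*30 = 39
  -> B = 39
s = B^a = 39^29 mod 43  (bits of 29 = 11101)
  bit 0 = 1: r = r^2 * 39 mod 43 = 1^2 * 39 = 1*39 = 39
  bit 1 = 1: r = r^2 * 39 mod 43 = 39^2 * 39 = 16*39 = 22
  bit 2 = 1: r = r^2 * 39 mod 43 = 22^2 * 39 = 11*39 = 42
  bit 3 = 0: r = r^2 mod 43 = 42^2 = 1
  bit 4 = 1: r = r^2 * 39 mod 43 = 1^2 * 39 = 1*39 = 39
  -> s = B^a = 39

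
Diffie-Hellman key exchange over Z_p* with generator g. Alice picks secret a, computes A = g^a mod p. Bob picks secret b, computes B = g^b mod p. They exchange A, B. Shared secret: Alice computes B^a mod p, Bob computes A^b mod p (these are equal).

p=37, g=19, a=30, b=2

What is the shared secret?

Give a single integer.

Answer: 26

Derivation:
A = 19^30 mod 37  (bits of 30 = 11110)
  bit 0 = 1: r = r^2 * 19 mod 37 = 1^2 * 19 = 1*19 = 19
  bit 1 = 1: r = r^2 * 19 mod 37 = 19^2 * 19 = 28*19 = 14
  bit 2 = 1: r = r^2 * 19 mod 37 = 14^2 * 19 = 11*19 = 24
  bit 3 = 1: r = r^2 * 19 mod 37 = 24^2 * 19 = 21*19 = 29
  bit 4 = 0: r = r^2 mod 37 = 29^2 = 27
  -> A = 27
B = 19^2 mod 37  (bits of 2 = 10)
  bit 0 = 1: r = r^2 * 19 mod 37 = 1^2 * 19 = 1*19 = 19
  bit 1 = 0: r = r^2 mod 37 = 19^2 = 28
  -> B = 28
s = B^a = 28^30 mod 37  (bits of 30 = 11110)
  bit 0 = 1: r = r^2 * 28 mod 37 = 1^2 * 28 = 1*28 = 28
  bit 1 = 1: r = r^2 * 28 mod 37 = 28^2 * 28 = 7*28 = 11
  bit 2 = 1: r = r^2 * 28 mod 37 = 11^2 * 28 = 10*28 = 21
  bit 3 = 1: r = r^2 * 28 mod 37 = 21^2 * 28 = 34*28 = 27
  bit 4 = 0: r = r^2 mod 37 = 27^2 = 26
  -> s = B^a = 26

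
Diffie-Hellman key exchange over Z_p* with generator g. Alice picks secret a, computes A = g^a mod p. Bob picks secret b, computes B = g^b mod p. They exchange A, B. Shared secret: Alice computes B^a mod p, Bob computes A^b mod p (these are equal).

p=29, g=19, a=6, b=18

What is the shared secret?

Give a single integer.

Answer: 23

Derivation:
A = 19^6 mod 29  (bits of 6 = 110)
  bit 0 = 1: r = r^2 * 19 mod 29 = 1^2 * 19 = 1*19 = 19
  bit 1 = 1: r = r^2 * 19 mod 29 = 19^2 * 19 = 13*19 = 15
  bit 2 = 0: r = r^2 mod 29 = 15^2 = 22
  -> A = 22
B = 19^18 mod 29  (bits of 18 = 10010)
  bit 0 = 1: r = r^2 * 19 mod 29 = 1^2 * 19 = 1*19 = 19
  bit 1 = 0: r = r^2 mod 29 = 19^2 = 13
  bit 2 = 0: r = r^2 mod 29 = 13^2 = 24
  bit 3 = 1: r = r^2 * 19 mod 29 = 24^2 * 19 = 25*19 = 11
  bit 4 = 0: r = r^2 mod 29 = 11^2 = 5
  -> B = 5
s = B^a = 5^6 mod 29  (bits of 6 = 110)
  bit 0 = 1: r = r^2 * 5 mod 29 = 1^2 * 5 = 1*5 = 5
  bit 1 = 1: r = r^2 * 5 mod 29 = 5^2 * 5 = 25*5 = 9
  bit 2 = 0: r = r^2 mod 29 = 9^2 = 23
  -> s = B^a = 23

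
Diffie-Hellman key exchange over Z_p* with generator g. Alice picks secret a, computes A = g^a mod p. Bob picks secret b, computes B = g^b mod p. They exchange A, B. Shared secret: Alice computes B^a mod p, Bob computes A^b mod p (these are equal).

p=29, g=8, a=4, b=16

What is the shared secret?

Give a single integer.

Answer: 20

Derivation:
A = 8^4 mod 29  (bits of 4 = 100)
  bit 0 = 1: r = r^2 * 8 mod 29 = 1^2 * 8 = 1*8 = 8
  bit 1 = 0: r = r^2 mod 29 = 8^2 = 6
  bit 2 = 0: r = r^2 mod 29 = 6^2 = 7
  -> A = 7
B = 8^16 mod 29  (bits of 16 = 10000)
  bit 0 = 1: r = r^2 * 8 mod 29 = 1^2 * 8 = 1*8 = 8
  bit 1 = 0: r = r^2 mod 29 = 8^2 = 6
  bit 2 = 0: r = r^2 mod 29 = 6^2 = 7
  bit 3 = 0: r = r^2 mod 29 = 7^2 = 20
  bit 4 = 0: r = r^2 mod 29 = 20^2 = 23
  -> B = 23
s = B^a = 23^4 mod 29  (bits of 4 = 100)
  bit 0 = 1: r = r^2 * 23 mod 29 = 1^2 * 23 = 1*23 = 23
  bit 1 = 0: r = r^2 mod 29 = 23^2 = 7
  bit 2 = 0: r = r^2 mod 29 = 7^2 = 20
  -> s = B^a = 20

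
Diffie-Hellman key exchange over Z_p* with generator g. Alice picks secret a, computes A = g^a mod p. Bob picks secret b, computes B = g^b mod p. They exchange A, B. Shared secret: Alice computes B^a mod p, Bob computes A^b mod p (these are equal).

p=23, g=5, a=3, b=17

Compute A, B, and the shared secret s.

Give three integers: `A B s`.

A = 5^3 mod 23  (bits of 3 = 11)
  bit 0 = 1: r = r^2 * 5 mod 23 = 1^2 * 5 = 1*5 = 5
  bit 1 = 1: r = r^2 * 5 mod 23 = 5^2 * 5 = 2*5 = 10
  -> A = 10
B = 5^17 mod 23  (bits of 17 = 10001)
  bit 0 = 1: r = r^2 * 5 mod 23 = 1^2 * 5 = 1*5 = 5
  bit 1 = 0: r = r^2 mod 23 = 5^2 = 2
  bit 2 = 0: r = r^2 mod 23 = 2^2 = 4
  bit 3 = 0: r = r^2 mod 23 = 4^2 = 16
  bit 4 = 1: r = r^2 * 5 mod 23 = 16^2 * 5 = 3*5 = 15
  -> B = 15
s = B^a = 15^3 mod 23  (bits of 3 = 11)
  bit 0 = 1: r = r^2 * 15 mod 23 = 1^2 * 15 = 1*15 = 15
  bit 1 = 1: r = r^2 * 15 mod 23 = 15^2 * 15 = 18*15 = 17
  -> s = B^a = 17

Answer: 10 15 17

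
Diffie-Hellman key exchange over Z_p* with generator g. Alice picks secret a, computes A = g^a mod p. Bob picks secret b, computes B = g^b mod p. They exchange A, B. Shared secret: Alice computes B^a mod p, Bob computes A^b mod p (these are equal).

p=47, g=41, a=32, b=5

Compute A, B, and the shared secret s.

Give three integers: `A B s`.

Answer: 3 26 8

Derivation:
A = 41^32 mod 47  (bits of 32 = 100000)
  bit 0 = 1: r = r^2 * 41 mod 47 = 1^2 * 41 = 1*41 = 41
  bit 1 = 0: r = r^2 mod 47 = 41^2 = 36
  bit 2 = 0: r = r^2 mod 47 = 36^2 = 27
  bit 3 = 0: r = r^2 mod 47 = 27^2 = 24
  bit 4 = 0: r = r^2 mod 47 = 24^2 = 12
  bit 5 = 0: r = r^2 mod 47 = 12^2 = 3
  -> A = 3
B = 41^5 mod 47  (bits of 5 = 101)
  bit 0 = 1: r = r^2 * 41 mod 47 = 1^2 * 41 = 1*41 = 41
  bit 1 = 0: r = r^2 mod 47 = 41^2 = 36
  bit 2 = 1: r = r^2 * 41 mod 47 = 36^2 * 41 = 27*41 = 26
  -> B = 26
s = B^a = 26^32 mod 47  (bits of 32 = 100000)
  bit 0 = 1: r = r^2 * 26 mod 47 = 1^2 * 26 = 1*26 = 26
  bit 1 = 0: r = r^2 mod 47 = 26^2 = 18
  bit 2 = 0: r = r^2 mod 47 = 18^2 = 42
  bit 3 = 0: r = r^2 mod 47 = 42^2 = 25
  bit 4 = 0: r = r^2 mod 47 = 25^2 = 14
  bit 5 = 0: r = r^2 mod 47 = 14^2 = 8
  -> s = B^a = 8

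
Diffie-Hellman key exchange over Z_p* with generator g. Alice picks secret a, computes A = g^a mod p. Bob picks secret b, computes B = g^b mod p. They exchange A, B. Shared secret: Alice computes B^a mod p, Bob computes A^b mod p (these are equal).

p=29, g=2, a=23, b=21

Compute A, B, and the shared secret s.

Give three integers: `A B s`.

Answer: 10 17 12

Derivation:
A = 2^23 mod 29  (bits of 23 = 10111)
  bit 0 = 1: r = r^2 * 2 mod 29 = 1^2 * 2 = 1*2 = 2
  bit 1 = 0: r = r^2 mod 29 = 2^2 = 4
  bit 2 = 1: r = r^2 * 2 mod 29 = 4^2 * 2 = 16*2 = 3
  bit 3 = 1: r = r^2 * 2 mod 29 = 3^2 * 2 = 9*2 = 18
  bit 4 = 1: r = r^2 * 2 mod 29 = 18^2 * 2 = 5*2 = 10
  -> A = 10
B = 2^21 mod 29  (bits of 21 = 10101)
  bit 0 = 1: r = r^2 * 2 mod 29 = 1^2 * 2 = 1*2 = 2
  bit 1 = 0: r = r^2 mod 29 = 2^2 = 4
  bit 2 = 1: r = r^2 * 2 mod 29 = 4^2 * 2 = 16*2 = 3
  bit 3 = 0: r = r^2 mod 29 = 3^2 = 9
  bit 4 = 1: r = r^2 * 2 mod 29 = 9^2 * 2 = 23*2 = 17
  -> B = 17
s = B^a = 17^23 mod 29  (bits of 23 = 10111)
  bit 0 = 1: r = r^2 * 17 mod 29 = 1^2 * 17 = 1*17 = 17
  bit 1 = 0: r = r^2 mod 29 = 17^2 = 28
  bit 2 = 1: r = r^2 * 17 mod 29 = 28^2 * 17 = 1*17 = 17
  bit 3 = 1: r = r^2 * 17 mod 29 = 17^2 * 17 = 28*17 = 12
  bit 4 = 1: r = r^2 * 17 mod 29 = 12^2 * 17 = 28*17 = 12
  -> s = B^a = 12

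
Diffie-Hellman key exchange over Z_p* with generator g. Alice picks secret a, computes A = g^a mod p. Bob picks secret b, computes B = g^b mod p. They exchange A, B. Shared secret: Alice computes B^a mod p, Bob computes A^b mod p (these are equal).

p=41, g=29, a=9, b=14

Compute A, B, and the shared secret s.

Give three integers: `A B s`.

Answer: 30 33 36

Derivation:
A = 29^9 mod 41  (bits of 9 = 1001)
  bit 0 = 1: r = r^2 * 29 mod 41 = 1^2 * 29 = 1*29 = 29
  bit 1 = 0: r = r^2 mod 41 = 29^2 = 21
  bit 2 = 0: r = r^2 mod 41 = 21^2 = 31
  bit 3 = 1: r = r^2 * 29 mod 41 = 31^2 * 29 = 18*29 = 30
  -> A = 30
B = 29^14 mod 41  (bits of 14 = 1110)
  bit 0 = 1: r = r^2 * 29 mod 41 = 1^2 * 29 = 1*29 = 29
  bit 1 = 1: r = r^2 * 29 mod 41 = 29^2 * 29 = 21*29 = 35
  bit 2 = 1: r = r^2 * 29 mod 41 = 35^2 * 29 = 36*29 = 19
  bit 3 = 0: r = r^2 mod 41 = 19^2 = 33
  -> B = 33
s = B^a = 33^9 mod 41  (bits of 9 = 1001)
  bit 0 = 1: r = r^2 * 33 mod 41 = 1^2 * 33 = 1*33 = 33
  bit 1 = 0: r = r^2 mod 41 = 33^2 = 23
  bit 2 = 0: r = r^2 mod 41 = 23^2 = 37
  bit 3 = 1: r = r^2 * 33 mod 41 = 37^2 * 33 = 16*33 = 36
  -> s = B^a = 36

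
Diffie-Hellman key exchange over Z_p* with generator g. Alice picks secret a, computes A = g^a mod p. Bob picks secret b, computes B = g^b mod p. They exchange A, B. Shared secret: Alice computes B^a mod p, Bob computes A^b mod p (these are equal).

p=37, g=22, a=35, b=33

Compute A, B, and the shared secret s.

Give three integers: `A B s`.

Answer: 32 23 29

Derivation:
A = 22^35 mod 37  (bits of 35 = 100011)
  bit 0 = 1: r = r^2 * 22 mod 37 = 1^2 * 22 = 1*22 = 22
  bit 1 = 0: r = r^2 mod 37 = 22^2 = 3
  bit 2 = 0: r = r^2 mod 37 = 3^2 = 9
  bit 3 = 0: r = r^2 mod 37 = 9^2 = 7
  bit 4 = 1: r = r^2 * 22 mod 37 = 7^2 * 22 = 12*22 = 5
  bit 5 = 1: r = r^2 * 22 mod 37 = 5^2 * 22 = 25*22 = 32
  -> A = 32
B = 22^33 mod 37  (bits of 33 = 100001)
  bit 0 = 1: r = r^2 * 22 mod 37 = 1^2 * 22 = 1*22 = 22
  bit 1 = 0: r = r^2 mod 37 = 22^2 = 3
  bit 2 = 0: r = r^2 mod 37 = 3^2 = 9
  bit 3 = 0: r = r^2 mod 37 = 9^2 = 7
  bit 4 = 0: r = r^2 mod 37 = 7^2 = 12
  bit 5 = 1: r = r^2 * 22 mod 37 = 12^2 * 22 = 33*22 = 23
  -> B = 23
s = B^a = 23^35 mod 37  (bits of 35 = 100011)
  bit 0 = 1: r = r^2 * 23 mod 37 = 1^2 * 23 = 1*23 = 23
  bit 1 = 0: r = r^2 mod 37 = 23^2 = 11
  bit 2 = 0: r = r^2 mod 37 = 11^2 = 10
  bit 3 = 0: r = r^2 mod 37 = 10^2 = 26
  bit 4 = 1: r = r^2 * 23 mod 37 = 26^2 * 23 = 10*23 = 8
  bit 5 = 1: r = r^2 * 23 mod 37 = 8^2 * 23 = 27*23 = 29
  -> s = B^a = 29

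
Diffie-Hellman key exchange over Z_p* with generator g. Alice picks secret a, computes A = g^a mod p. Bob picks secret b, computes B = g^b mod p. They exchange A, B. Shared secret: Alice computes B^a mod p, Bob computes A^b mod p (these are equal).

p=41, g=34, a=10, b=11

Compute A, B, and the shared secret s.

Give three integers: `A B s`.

A = 34^10 mod 41  (bits of 10 = 1010)
  bit 0 = 1: r = r^2 * 34 mod 41 = 1^2 * 34 = 1*34 = 34
  bit 1 = 0: r = r^2 mod 41 = 34^2 = 8
  bit 2 = 1: r = r^2 * 34 mod 41 = 8^2 * 34 = 23*34 = 3
  bit 3 = 0: r = r^2 mod 41 = 3^2 = 9
  -> A = 9
B = 34^11 mod 41  (bits of 11 = 1011)
  bit 0 = 1: r = r^2 * 34 mod 41 = 1^2 * 34 = 1*34 = 34
  bit 1 = 0: r = r^2 mod 41 = 34^2 = 8
  bit 2 = 1: r = r^2 * 34 mod 41 = 8^2 * 34 = 23*34 = 3
  bit 3 = 1: r = r^2 * 34 mod 41 = 3^2 * 34 = 9*34 = 19
  -> B = 19
s = B^a = 19^10 mod 41  (bits of 10 = 1010)
  bit 0 = 1: r = r^2 * 19 mod 41 = 1^2 * 19 = 1*19 = 19
  bit 1 = 0: r = r^2 mod 41 = 19^2 = 33
  bit 2 = 1: r = r^2 * 19 mod 41 = 33^2 * 19 = 23*19 = 27
  bit 3 = 0: r = r^2 mod 41 = 27^2 = 32
  -> s = B^a = 32

Answer: 9 19 32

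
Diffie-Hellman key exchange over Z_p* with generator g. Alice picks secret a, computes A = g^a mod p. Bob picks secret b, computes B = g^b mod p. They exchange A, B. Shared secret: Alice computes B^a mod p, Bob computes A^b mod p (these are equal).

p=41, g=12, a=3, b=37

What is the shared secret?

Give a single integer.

A = 12^3 mod 41  (bits of 3 = 11)
  bit 0 = 1: r = r^2 * 12 mod 41 = 1^2 * 12 = 1*12 = 12
  bit 1 = 1: r = r^2 * 12 mod 41 = 12^2 * 12 = 21*12 = 6
  -> A = 6
B = 12^37 mod 41  (bits of 37 = 100101)
  bit 0 = 1: r = r^2 * 12 mod 41 = 1^2 * 12 = 1*12 = 12
  bit 1 = 0: r = r^2 mod 41 = 12^2 = 21
  bit 2 = 0: r = r^2 mod 41 = 21^2 = 31
  bit 3 = 1: r = r^2 * 12 mod 41 = 31^2 * 12 = 18*12 = 11
  bit 4 = 0: r = r^2 mod 41 = 11^2 = 39
  bit 5 = 1: r = r^2 * 12 mod 41 = 39^2 * 12 = 4*12 = 7
  -> B = 7
s = B^a = 7^3 mod 41  (bits of 3 = 11)
  bit 0 = 1: r = r^2 * 7 mod 41 = 1^2 * 7 = 1*7 = 7
  bit 1 = 1: r = r^2 * 7 mod 41 = 7^2 * 7 = 8*7 = 15
  -> s = B^a = 15

Answer: 15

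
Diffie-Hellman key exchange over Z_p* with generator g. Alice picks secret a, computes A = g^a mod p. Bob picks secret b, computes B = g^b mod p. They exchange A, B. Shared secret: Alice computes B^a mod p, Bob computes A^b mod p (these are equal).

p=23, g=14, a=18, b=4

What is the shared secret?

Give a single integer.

Answer: 3

Derivation:
A = 14^18 mod 23  (bits of 18 = 10010)
  bit 0 = 1: r = r^2 * 14 mod 23 = 1^2 * 14 = 1*14 = 14
  bit 1 = 0: r = r^2 mod 23 = 14^2 = 12
  bit 2 = 0: r = r^2 mod 23 = 12^2 = 6
  bit 3 = 1: r = r^2 * 14 mod 23 = 6^2 * 14 = 13*14 = 21
  bit 4 = 0: r = r^2 mod 23 = 21^2 = 4
  -> A = 4
B = 14^4 mod 23  (bits of 4 = 100)
  bit 0 = 1: r = r^2 * 14 mod 23 = 1^2 * 14 = 1*14 = 14
  bit 1 = 0: r = r^2 mod 23 = 14^2 = 12
  bit 2 = 0: r = r^2 mod 23 = 12^2 = 6
  -> B = 6
s = B^a = 6^18 mod 23  (bits of 18 = 10010)
  bit 0 = 1: r = r^2 * 6 mod 23 = 1^2 * 6 = 1*6 = 6
  bit 1 = 0: r = r^2 mod 23 = 6^2 = 13
  bit 2 = 0: r = r^2 mod 23 = 13^2 = 8
  bit 3 = 1: r = r^2 * 6 mod 23 = 8^2 * 6 = 18*6 = 16
  bit 4 = 0: r = r^2 mod 23 = 16^2 = 3
  -> s = B^a = 3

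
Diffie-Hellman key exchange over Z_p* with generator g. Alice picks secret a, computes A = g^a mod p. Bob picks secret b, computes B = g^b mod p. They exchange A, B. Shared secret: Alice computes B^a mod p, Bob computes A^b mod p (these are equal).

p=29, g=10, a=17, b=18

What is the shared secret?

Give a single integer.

A = 10^17 mod 29  (bits of 17 = 10001)
  bit 0 = 1: r = r^2 * 10 mod 29 = 1^2 * 10 = 1*10 = 10
  bit 1 = 0: r = r^2 mod 29 = 10^2 = 13
  bit 2 = 0: r = r^2 mod 29 = 13^2 = 24
  bit 3 = 0: r = r^2 mod 29 = 24^2 = 25
  bit 4 = 1: r = r^2 * 10 mod 29 = 25^2 * 10 = 16*10 = 15
  -> A = 15
B = 10^18 mod 29  (bits of 18 = 10010)
  bit 0 = 1: r = r^2 * 10 mod 29 = 1^2 * 10 = 1*10 = 10
  bit 1 = 0: r = r^2 mod 29 = 10^2 = 13
  bit 2 = 0: r = r^2 mod 29 = 13^2 = 24
  bit 3 = 1: r = r^2 * 10 mod 29 = 24^2 * 10 = 25*10 = 18
  bit 4 = 0: r = r^2 mod 29 = 18^2 = 5
  -> B = 5
s = B^a = 5^17 mod 29  (bits of 17 = 10001)
  bit 0 = 1: r = r^2 * 5 mod 29 = 1^2 * 5 = 1*5 = 5
  bit 1 = 0: r = r^2 mod 29 = 5^2 = 25
  bit 2 = 0: r = r^2 mod 29 = 25^2 = 16
  bit 3 = 0: r = r^2 mod 29 = 16^2 = 24
  bit 4 = 1: r = r^2 * 5 mod 29 = 24^2 * 5 = 25*5 = 9
  -> s = B^a = 9

Answer: 9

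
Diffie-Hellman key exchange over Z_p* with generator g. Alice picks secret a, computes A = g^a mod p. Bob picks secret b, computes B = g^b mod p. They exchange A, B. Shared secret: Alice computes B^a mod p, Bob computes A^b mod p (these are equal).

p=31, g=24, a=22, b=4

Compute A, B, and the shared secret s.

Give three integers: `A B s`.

Answer: 28 14 19

Derivation:
A = 24^22 mod 31  (bits of 22 = 10110)
  bit 0 = 1: r = r^2 * 24 mod 31 = 1^2 * 24 = 1*24 = 24
  bit 1 = 0: r = r^2 mod 31 = 24^2 = 18
  bit 2 = 1: r = r^2 * 24 mod 31 = 18^2 * 24 = 14*24 = 26
  bit 3 = 1: r = r^2 * 24 mod 31 = 26^2 * 24 = 25*24 = 11
  bit 4 = 0: r = r^2 mod 31 = 11^2 = 28
  -> A = 28
B = 24^4 mod 31  (bits of 4 = 100)
  bit 0 = 1: r = r^2 * 24 mod 31 = 1^2 * 24 = 1*24 = 24
  bit 1 = 0: r = r^2 mod 31 = 24^2 = 18
  bit 2 = 0: r = r^2 mod 31 = 18^2 = 14
  -> B = 14
s = B^a = 14^22 mod 31  (bits of 22 = 10110)
  bit 0 = 1: r = r^2 * 14 mod 31 = 1^2 * 14 = 1*14 = 14
  bit 1 = 0: r = r^2 mod 31 = 14^2 = 10
  bit 2 = 1: r = r^2 * 14 mod 31 = 10^2 * 14 = 7*14 = 5
  bit 3 = 1: r = r^2 * 14 mod 31 = 5^2 * 14 = 25*14 = 9
  bit 4 = 0: r = r^2 mod 31 = 9^2 = 19
  -> s = B^a = 19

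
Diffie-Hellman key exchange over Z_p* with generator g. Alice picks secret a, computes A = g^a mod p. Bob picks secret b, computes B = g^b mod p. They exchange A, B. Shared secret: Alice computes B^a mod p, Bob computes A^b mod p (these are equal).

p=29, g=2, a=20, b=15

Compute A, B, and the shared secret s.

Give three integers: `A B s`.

A = 2^20 mod 29  (bits of 20 = 10100)
  bit 0 = 1: r = r^2 * 2 mod 29 = 1^2 * 2 = 1*2 = 2
  bit 1 = 0: r = r^2 mod 29 = 2^2 = 4
  bit 2 = 1: r = r^2 * 2 mod 29 = 4^2 * 2 = 16*2 = 3
  bit 3 = 0: r = r^2 mod 29 = 3^2 = 9
  bit 4 = 0: r = r^2 mod 29 = 9^2 = 23
  -> A = 23
B = 2^15 mod 29  (bits of 15 = 1111)
  bit 0 = 1: r = r^2 * 2 mod 29 = 1^2 * 2 = 1*2 = 2
  bit 1 = 1: r = r^2 * 2 mod 29 = 2^2 * 2 = 4*2 = 8
  bit 2 = 1: r = r^2 * 2 mod 29 = 8^2 * 2 = 6*2 = 12
  bit 3 = 1: r = r^2 * 2 mod 29 = 12^2 * 2 = 28*2 = 27
  -> B = 27
s = B^a = 27^20 mod 29  (bits of 20 = 10100)
  bit 0 = 1: r = r^2 * 27 mod 29 = 1^2 * 27 = 1*27 = 27
  bit 1 = 0: r = r^2 mod 29 = 27^2 = 4
  bit 2 = 1: r = r^2 * 27 mod 29 = 4^2 * 27 = 16*27 = 26
  bit 3 = 0: r = r^2 mod 29 = 26^2 = 9
  bit 4 = 0: r = r^2 mod 29 = 9^2 = 23
  -> s = B^a = 23

Answer: 23 27 23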